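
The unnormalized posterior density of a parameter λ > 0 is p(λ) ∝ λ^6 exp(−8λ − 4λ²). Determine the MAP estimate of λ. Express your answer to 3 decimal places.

ℓ'(λ) = 6/λ − 8 − 8λ. Setting this to zero and multiplying by λ: 8λ² + 8λ − 6 = 0.
λ = (−8 + √(8² + 4·8·6)) / (2·8) = (−8 + √256) / 16 = (−8 + 16)/16 = 1/2.
ℓ''(λ) = −6/λ² − 8 < 0, confirming a maximum.

λ̂_MAP = 0.500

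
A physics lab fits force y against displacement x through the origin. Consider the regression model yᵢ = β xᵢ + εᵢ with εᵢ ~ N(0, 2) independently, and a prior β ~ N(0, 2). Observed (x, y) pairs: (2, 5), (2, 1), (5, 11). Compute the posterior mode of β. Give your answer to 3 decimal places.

β̂_MAP = 1.971

log p(β | y) = −Σ(yᵢ − βxᵢ)²/(2·2) − β²/(2·2) + const.
Setting the derivative to zero: Σxᵢ(yᵢ − βxᵢ)/2 − β/2 = 0, so β = Σxᵢyᵢ / (Σxᵢ² + σ²/τ²).
Σxᵢyᵢ = 2·5 + 2·1 + 5·11 = 67; Σxᵢ² = 33; σ²/τ² = 1.
β̂_MAP = 67 / (33 + 1) = 67/34 ≈ 1.971.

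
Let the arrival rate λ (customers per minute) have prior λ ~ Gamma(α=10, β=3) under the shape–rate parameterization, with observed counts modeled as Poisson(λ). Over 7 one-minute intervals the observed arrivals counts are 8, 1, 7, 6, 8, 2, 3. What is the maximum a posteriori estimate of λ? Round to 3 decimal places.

λ̂_MAP = 4.400

Σxᵢ = 8+1+7+6+8+2+3 = 35, with n = 7.
Posterior ∝ λ^9e^(−3λ) · λ^35e^(−7λ) = λ^44e^(−10λ), i.e. Gamma(shape=45, rate=10).
The mode of a Gamma(a, b) with a ≥ 1 (shape–rate) is (a−1)/b = 44/10 ≈ 4.400.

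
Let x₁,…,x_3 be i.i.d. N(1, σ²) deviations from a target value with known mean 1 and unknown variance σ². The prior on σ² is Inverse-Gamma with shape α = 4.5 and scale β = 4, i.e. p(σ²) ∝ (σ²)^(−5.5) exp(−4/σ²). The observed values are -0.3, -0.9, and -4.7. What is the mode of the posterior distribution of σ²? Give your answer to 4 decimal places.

Sum of squared deviations about the known mean: SS = (-0.3−1)² + (-0.9−1)² + (-4.7−1)² = 37.79.
The Normal likelihood contributes (σ²)^(−n/2) exp(−SS/(2σ²)), so the posterior is Inverse-Gamma(α + n/2, β + SS/2) = Inverse-Gamma(6, 22.895).
The mode of Inverse-Gamma(a, b) is b/(a+1) = 22.895/7 ≈ 3.2707.

σ̂²_MAP = 3.2707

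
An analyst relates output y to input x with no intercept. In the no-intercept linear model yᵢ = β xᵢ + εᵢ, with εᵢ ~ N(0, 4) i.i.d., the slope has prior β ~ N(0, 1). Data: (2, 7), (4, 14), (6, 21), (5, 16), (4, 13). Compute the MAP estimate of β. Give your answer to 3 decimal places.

log p(β | y) = −Σ(yᵢ − βxᵢ)²/(2·4) − β²/(2·1) + const.
Setting the derivative to zero: Σxᵢ(yᵢ − βxᵢ)/4 − β/1 = 0, so β = Σxᵢyᵢ / (Σxᵢ² + σ²/τ²).
Σxᵢyᵢ = 2·7 + 4·14 + 6·21 + 5·16 + 4·13 = 328; Σxᵢ² = 97; σ²/τ² = 4.
β̂_MAP = 328 / (97 + 4) = 328/101 ≈ 3.248.

β̂_MAP = 3.248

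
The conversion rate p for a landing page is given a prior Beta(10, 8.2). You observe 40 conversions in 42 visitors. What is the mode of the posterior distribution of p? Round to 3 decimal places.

Prior: Beta(10, 8.2).
Data: 40 successes in 42 trials. The binomial likelihood contributes p^40(1−p)^2, so the posterior is Beta(10+40, 8.2+2) = Beta(50, 10.2).
For Beta(a, b) with a, b > 1 the mode is (a−1)/(a+b−2) = 49/58.2 ≈ 0.842.

p̂_MAP = 0.842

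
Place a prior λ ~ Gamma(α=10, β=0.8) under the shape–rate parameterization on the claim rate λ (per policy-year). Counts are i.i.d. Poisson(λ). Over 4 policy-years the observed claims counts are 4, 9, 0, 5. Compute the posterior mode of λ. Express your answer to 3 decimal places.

λ̂_MAP = 5.625

Σxᵢ = 4+9+0+5 = 18, with n = 4.
Posterior ∝ λ^9e^(−0.8λ) · λ^18e^(−4λ) = λ^27e^(−4.8λ), i.e. Gamma(shape=28, rate=4.8).
The mode of a Gamma(a, b) with a ≥ 1 (shape–rate) is (a−1)/b = 27/4.8 ≈ 5.625.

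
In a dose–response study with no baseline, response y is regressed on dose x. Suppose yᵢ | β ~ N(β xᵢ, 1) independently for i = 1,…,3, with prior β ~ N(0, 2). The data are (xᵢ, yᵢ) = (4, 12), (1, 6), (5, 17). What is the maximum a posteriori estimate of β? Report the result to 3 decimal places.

log p(β | y) = −Σ(yᵢ − βxᵢ)²/(2·1) − β²/(2·2) + const.
Setting the derivative to zero: Σxᵢ(yᵢ − βxᵢ)/1 − β/2 = 0, so β = Σxᵢyᵢ / (Σxᵢ² + σ²/τ²).
Σxᵢyᵢ = 4·12 + 1·6 + 5·17 = 139; Σxᵢ² = 42; σ²/τ² = 0.5.
β̂_MAP = 139 / (42 + 0.5) = 139/42.5 ≈ 3.271.

β̂_MAP = 3.271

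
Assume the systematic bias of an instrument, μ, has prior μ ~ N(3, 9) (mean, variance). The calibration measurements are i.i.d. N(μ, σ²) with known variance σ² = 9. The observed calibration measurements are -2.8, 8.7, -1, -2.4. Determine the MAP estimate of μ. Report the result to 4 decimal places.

n = 4; x̄ = ((-2.8) + 8.7 + (-1) + (-2.4))/4 = 2.5/4 = 0.625.
For a Normal prior and Normal likelihood with known variance, the posterior is Normal; its mode equals its mean, the precision-weighted average.
Prior precision 1/σ₀² = 1/9; data precision n/σ² = 4/9.
μ̂ = ((1/9)·3 + (4/9)·0.625) / (1/9 + 4/9) = (11/18)/(5/9) = 1.1000.

μ̂_MAP = 1.1000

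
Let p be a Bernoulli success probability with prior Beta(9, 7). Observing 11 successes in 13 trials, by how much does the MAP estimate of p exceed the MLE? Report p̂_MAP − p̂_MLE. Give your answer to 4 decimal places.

MAP − MLE = -0.1425

Posterior is Beta(20, 9); MAP = (20−1)/(29−2) = 19/27 ≈ 0.70370.
MLE ignores the prior: p̂_MLE = k/n = 11/13 ≈ 0.84615.
Difference = 19/27 − 11/13 = -50/351 ≈ -0.1425.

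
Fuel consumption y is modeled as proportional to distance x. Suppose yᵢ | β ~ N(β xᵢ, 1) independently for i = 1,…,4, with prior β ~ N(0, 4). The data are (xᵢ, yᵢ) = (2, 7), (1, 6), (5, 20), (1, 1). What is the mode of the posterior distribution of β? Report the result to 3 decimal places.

β̂_MAP = 3.872

log p(β | y) = −Σ(yᵢ − βxᵢ)²/(2·1) − β²/(2·4) + const.
Setting the derivative to zero: Σxᵢ(yᵢ − βxᵢ)/1 − β/4 = 0, so β = Σxᵢyᵢ / (Σxᵢ² + σ²/τ²).
Σxᵢyᵢ = 2·7 + 1·6 + 5·20 + 1·1 = 121; Σxᵢ² = 31; σ²/τ² = 0.25.
β̂_MAP = 121 / (31 + 0.25) = 121/31.25 ≈ 3.872.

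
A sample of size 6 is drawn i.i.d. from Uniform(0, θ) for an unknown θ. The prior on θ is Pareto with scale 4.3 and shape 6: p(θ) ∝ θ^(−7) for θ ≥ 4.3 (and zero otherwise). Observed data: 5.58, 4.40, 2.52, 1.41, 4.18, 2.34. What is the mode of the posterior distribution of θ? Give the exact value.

The Uniform(0, θ) likelihood is θ^(−n) for θ ≥ max(xᵢ), zero otherwise. Here max(xᵢ) = 5.58.
Posterior ∝ θ^(−7) · θ^(−6) = θ^(−13) on θ ≥ max(4.3, 5.58) = 5.58.
This density is strictly decreasing in θ, so the posterior mode lies at the lower boundary of the support.

θ̂_MAP = 5.58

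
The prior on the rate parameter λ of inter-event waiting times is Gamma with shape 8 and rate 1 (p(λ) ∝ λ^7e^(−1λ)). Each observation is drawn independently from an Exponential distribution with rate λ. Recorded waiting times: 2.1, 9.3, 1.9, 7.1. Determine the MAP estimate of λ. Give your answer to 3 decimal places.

λ̂_MAP = 0.514

The Exponential(rate=λ) likelihood is ∝ λ^n e^(−λΣtᵢ). Here n = 4 and Σtᵢ = 2.1 + 9.3 + 1.9 + 7.1 = 20.4.
Posterior ∝ λ^7e^(−1λ) · λ^4e^(−20.4λ) = λ^11e^(−21.4λ), i.e. Gamma(12, 21.4).
Mode = (a−1)/b = 11/21.4 ≈ 0.514.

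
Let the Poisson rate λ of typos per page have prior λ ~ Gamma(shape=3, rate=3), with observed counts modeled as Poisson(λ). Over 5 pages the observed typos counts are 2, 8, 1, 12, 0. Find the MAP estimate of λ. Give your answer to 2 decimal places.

λ̂_MAP = 3.13

Σxᵢ = 2+8+1+12+0 = 23, with n = 5.
Posterior ∝ λ^2e^(−3λ) · λ^23e^(−5λ) = λ^25e^(−8λ), i.e. Gamma(shape=26, rate=8).
The mode of a Gamma(a, b) with a ≥ 1 (shape–rate) is (a−1)/b = 25/8 ≈ 3.13.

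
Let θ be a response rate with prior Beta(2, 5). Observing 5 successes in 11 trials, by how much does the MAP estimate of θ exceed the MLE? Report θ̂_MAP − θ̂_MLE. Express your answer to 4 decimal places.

Posterior is Beta(7, 11); MAP = (7−1)/(18−2) = 6/16 ≈ 0.37500.
MLE ignores the prior: θ̂_MLE = k/n = 5/11 ≈ 0.45455.
Difference = 6/16 − 5/11 = -7/88 ≈ -0.0795.

MAP − MLE = -0.0795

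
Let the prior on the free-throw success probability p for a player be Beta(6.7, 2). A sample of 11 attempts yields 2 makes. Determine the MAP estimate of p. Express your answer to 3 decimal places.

p̂_MAP = 0.435

Prior: Beta(6.7, 2).
Data: 2 successes in 11 trials. The binomial likelihood contributes p^2(1−p)^9, so the posterior is Beta(6.7+2, 2+9) = Beta(8.7, 11).
For Beta(a, b) with a, b > 1 the mode is (a−1)/(a+b−2) = 7.7/17.7 ≈ 0.435.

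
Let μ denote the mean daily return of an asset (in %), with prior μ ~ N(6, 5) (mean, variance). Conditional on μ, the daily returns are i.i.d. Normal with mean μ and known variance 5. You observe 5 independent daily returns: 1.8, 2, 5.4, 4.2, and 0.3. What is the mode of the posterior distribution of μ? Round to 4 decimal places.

n = 5; x̄ = (1.8 + 2 + 5.4 + 4.2 + 0.3)/5 = 13.7/5 = 2.74.
For a Normal prior and Normal likelihood with known variance, the posterior is Normal; its mode equals its mean, the precision-weighted average.
Prior precision 1/σ₀² = 1/5 = 0.2; data precision n/σ² = 5/5 = 1.
μ̂ = (0.2·6 + 1·2.74) / (0.2 + 1) = 3.94/1.2 = 197/60 ≈ 3.2833.

μ̂_MAP = 3.2833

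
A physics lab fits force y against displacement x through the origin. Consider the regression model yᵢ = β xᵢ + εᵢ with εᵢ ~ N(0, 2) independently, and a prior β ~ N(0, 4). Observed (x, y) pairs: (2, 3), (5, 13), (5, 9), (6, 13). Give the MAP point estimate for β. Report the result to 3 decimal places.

log p(β | y) = −Σ(yᵢ − βxᵢ)²/(2·2) − β²/(2·4) + const.
Setting the derivative to zero: Σxᵢ(yᵢ − βxᵢ)/2 − β/4 = 0, so β = Σxᵢyᵢ / (Σxᵢ² + σ²/τ²).
Σxᵢyᵢ = 2·3 + 5·13 + 5·9 + 6·13 = 194; Σxᵢ² = 90; σ²/τ² = 0.5.
β̂_MAP = 194 / (90 + 0.5) = 194/90.5 ≈ 2.144.

β̂_MAP = 2.144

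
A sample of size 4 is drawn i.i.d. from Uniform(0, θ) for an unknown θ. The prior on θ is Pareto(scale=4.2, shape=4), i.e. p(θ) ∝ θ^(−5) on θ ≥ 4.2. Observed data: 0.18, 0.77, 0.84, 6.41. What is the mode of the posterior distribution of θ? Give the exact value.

The Uniform(0, θ) likelihood is θ^(−n) for θ ≥ max(xᵢ), zero otherwise. Here max(xᵢ) = 6.41.
Posterior ∝ θ^(−5) · θ^(−4) = θ^(−9) on θ ≥ max(4.2, 6.41) = 6.41.
This density is strictly decreasing in θ, so the posterior mode lies at the lower boundary of the support.

θ̂_MAP = 6.41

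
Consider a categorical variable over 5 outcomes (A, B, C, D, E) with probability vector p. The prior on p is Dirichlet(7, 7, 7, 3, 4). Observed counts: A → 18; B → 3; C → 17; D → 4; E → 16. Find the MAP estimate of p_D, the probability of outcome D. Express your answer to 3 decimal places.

MAP estimate of p_D = 0.074

The posterior is Dirichlet(αᵢ + nᵢ) = Dirichlet(25, 10, 24, 7, 20).
For a Dirichlet(a₁,…,a_K) with all aᵢ > 1, the mode has j-th component (aⱼ − 1)/(Σaᵢ − K).
Here Σaᵢ = 86 and K = 5, so p_D = (7 − 1)/(86 − 5) = 6/81 ≈ 0.074.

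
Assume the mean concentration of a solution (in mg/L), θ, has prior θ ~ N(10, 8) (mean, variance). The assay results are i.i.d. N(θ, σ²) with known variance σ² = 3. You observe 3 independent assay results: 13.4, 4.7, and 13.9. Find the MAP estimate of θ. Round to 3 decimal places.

n = 3; x̄ = (13.4 + 4.7 + 13.9)/3 = 32/3 = 32/3 ≈ 10.6667.
For a Normal prior and Normal likelihood with known variance, the posterior is Normal; its mode equals its mean, the precision-weighted average.
Prior precision 1/σ₀² = 1/8 = 0.125; data precision n/σ² = 3/3 = 1.
θ̂ = (0.125·10 + 1·(32/3)) / (0.125 + 1) = (143/12)/1.125 = 286/27 ≈ 10.593.

θ̂_MAP = 10.593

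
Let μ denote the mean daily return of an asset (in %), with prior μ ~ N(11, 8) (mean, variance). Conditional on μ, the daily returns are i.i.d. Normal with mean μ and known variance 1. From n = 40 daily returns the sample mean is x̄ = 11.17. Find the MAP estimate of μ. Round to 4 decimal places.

n = 40, x̄ = 11.17.
For a Normal prior and Normal likelihood with known variance, the posterior is Normal; its mode equals its mean, the precision-weighted average.
Prior precision 1/σ₀² = 1/8 = 0.125; data precision n/σ² = 40/1 = 40.
μ̂ = (0.125·11 + 40·11.17) / (0.125 + 40) = 448.175/40.125 = 17927/1605 ≈ 11.1695.

μ̂_MAP = 11.1695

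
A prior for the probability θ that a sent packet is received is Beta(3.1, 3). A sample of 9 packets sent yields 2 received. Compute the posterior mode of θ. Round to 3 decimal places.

θ̂_MAP = 0.313

Prior: Beta(3.1, 3).
Data: 2 successes in 9 trials. The binomial likelihood contributes θ^2(1−θ)^7, so the posterior is Beta(3.1+2, 3+7) = Beta(5.1, 10).
For Beta(a, b) with a, b > 1 the mode is (a−1)/(a+b−2) = 4.1/13.1 ≈ 0.313.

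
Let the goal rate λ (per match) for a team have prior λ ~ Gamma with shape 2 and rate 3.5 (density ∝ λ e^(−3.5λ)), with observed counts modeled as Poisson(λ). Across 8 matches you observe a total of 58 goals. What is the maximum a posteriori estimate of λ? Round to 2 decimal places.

Σxᵢ = 58, n = 8.
Posterior ∝ λe^(−3.5λ) · λ^58e^(−8λ) = λ^59e^(−11.5λ), i.e. Gamma(shape=60, rate=11.5).
The mode of a Gamma(a, b) with a ≥ 1 (shape–rate) is (a−1)/b = 59/11.5 ≈ 5.13.

λ̂_MAP = 5.13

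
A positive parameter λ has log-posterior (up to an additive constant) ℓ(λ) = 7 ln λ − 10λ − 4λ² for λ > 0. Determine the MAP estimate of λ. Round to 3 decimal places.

λ̂_MAP = 0.500

ℓ'(λ) = 7/λ − 10 − 8λ. Setting this to zero and multiplying by λ: 8λ² + 10λ − 7 = 0.
λ = (−10 + √(10² + 4·8·7)) / (2·8) = (−10 + √324) / 16 = (−10 + 18)/16 = 1/2.
ℓ''(λ) = −7/λ² − 8 < 0, confirming a maximum.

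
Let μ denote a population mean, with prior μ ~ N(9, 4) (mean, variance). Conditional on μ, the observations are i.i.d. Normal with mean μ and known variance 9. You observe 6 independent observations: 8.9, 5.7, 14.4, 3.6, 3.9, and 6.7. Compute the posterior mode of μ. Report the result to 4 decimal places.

μ̂_MAP = 7.6909

n = 6; x̄ = (8.9 + 5.7 + 14.4 + 3.6 + 3.9 + 6.7)/6 = 43.2/6 = 7.2.
For a Normal prior and Normal likelihood with known variance, the posterior is Normal; its mode equals its mean, the precision-weighted average.
Prior precision 1/σ₀² = 1/4 = 0.25; data precision n/σ² = 6/9 = 2/3.
μ̂ = (0.25·9 + (2/3)·7.2) / (0.25 + 2/3) = 7.05/(11/12) = 423/55 ≈ 7.6909.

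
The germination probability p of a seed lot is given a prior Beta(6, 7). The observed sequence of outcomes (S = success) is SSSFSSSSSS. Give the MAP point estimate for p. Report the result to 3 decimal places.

p̂_MAP = 0.667

Prior: Beta(6, 7).
Data: 9 successes in 10 trials (from the sequence). The binomial likelihood contributes p^9(1−p)^1, so the posterior is Beta(6+9, 7+1) = Beta(15, 8).
For Beta(a, b) with a, b > 1 the mode is (a−1)/(a+b−2) = 14/21 ≈ 0.667.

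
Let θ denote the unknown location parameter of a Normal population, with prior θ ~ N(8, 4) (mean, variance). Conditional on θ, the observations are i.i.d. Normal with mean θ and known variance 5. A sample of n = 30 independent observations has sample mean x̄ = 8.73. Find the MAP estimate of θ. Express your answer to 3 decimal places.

θ̂_MAP = 8.701

n = 30, x̄ = 8.73.
For a Normal prior and Normal likelihood with known variance, the posterior is Normal; its mode equals its mean, the precision-weighted average.
Prior precision 1/σ₀² = 1/4 = 0.25; data precision n/σ² = 30/5 = 6.
θ̂ = (0.25·8 + 6·8.73) / (0.25 + 6) = 54.38/6.25 = 8.7008 ≈ 8.701.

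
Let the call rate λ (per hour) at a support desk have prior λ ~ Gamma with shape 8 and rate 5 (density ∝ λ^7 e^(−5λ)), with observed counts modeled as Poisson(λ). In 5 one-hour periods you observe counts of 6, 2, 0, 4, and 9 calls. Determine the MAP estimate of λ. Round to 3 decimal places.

Σxᵢ = 6+2+0+4+9 = 21, with n = 5.
Posterior ∝ λ^7e^(−5λ) · λ^21e^(−5λ) = λ^28e^(−10λ), i.e. Gamma(shape=29, rate=10).
The mode of a Gamma(a, b) with a ≥ 1 (shape–rate) is (a−1)/b = 28/10 ≈ 2.800.

λ̂_MAP = 2.800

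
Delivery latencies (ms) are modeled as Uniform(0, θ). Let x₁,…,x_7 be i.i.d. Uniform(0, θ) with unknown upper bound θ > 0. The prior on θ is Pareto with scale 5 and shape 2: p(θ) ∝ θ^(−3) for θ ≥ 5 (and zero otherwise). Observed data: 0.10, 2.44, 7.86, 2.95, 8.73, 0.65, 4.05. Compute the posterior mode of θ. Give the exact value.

θ̂_MAP = 8.73

The Uniform(0, θ) likelihood is θ^(−n) for θ ≥ max(xᵢ), zero otherwise. Here max(xᵢ) = 8.73.
Posterior ∝ θ^(−3) · θ^(−7) = θ^(−10) on θ ≥ max(5, 8.73) = 8.73.
This density is strictly decreasing in θ, so the posterior mode lies at the lower boundary of the support.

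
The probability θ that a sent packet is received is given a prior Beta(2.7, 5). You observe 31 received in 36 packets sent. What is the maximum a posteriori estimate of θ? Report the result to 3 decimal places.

Prior: Beta(2.7, 5).
Data: 31 successes in 36 trials. The binomial likelihood contributes θ^31(1−θ)^5, so the posterior is Beta(2.7+31, 5+5) = Beta(33.7, 10).
For Beta(a, b) with a, b > 1 the mode is (a−1)/(a+b−2) = 32.7/41.7 ≈ 0.784.

θ̂_MAP = 0.784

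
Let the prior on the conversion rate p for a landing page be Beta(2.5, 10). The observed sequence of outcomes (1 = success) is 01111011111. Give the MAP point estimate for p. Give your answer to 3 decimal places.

Prior: Beta(2.5, 10).
Data: 9 successes in 11 trials (from the sequence). The binomial likelihood contributes p^9(1−p)^2, so the posterior is Beta(2.5+9, 10+2) = Beta(11.5, 12).
For Beta(a, b) with a, b > 1 the mode is (a−1)/(a+b−2) = 10.5/21.5 ≈ 0.488.

p̂_MAP = 0.488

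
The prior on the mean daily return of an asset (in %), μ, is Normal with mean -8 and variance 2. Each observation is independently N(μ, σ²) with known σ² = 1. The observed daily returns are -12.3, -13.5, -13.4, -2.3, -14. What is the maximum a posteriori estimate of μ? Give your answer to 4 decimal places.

μ̂_MAP = -10.8182

n = 5; x̄ = ((-12.3) + (-13.5) + (-13.4) + (-2.3) + (-14))/5 = -55.5/5 = -11.1.
For a Normal prior and Normal likelihood with known variance, the posterior is Normal; its mode equals its mean, the precision-weighted average.
Prior precision 1/σ₀² = 1/2 = 0.5; data precision n/σ² = 5/1 = 5.
μ̂ = (0.5·(-8) + 5·(-11.1)) / (0.5 + 5) = (-59.5)/5.5 = -119/11 ≈ -10.8182.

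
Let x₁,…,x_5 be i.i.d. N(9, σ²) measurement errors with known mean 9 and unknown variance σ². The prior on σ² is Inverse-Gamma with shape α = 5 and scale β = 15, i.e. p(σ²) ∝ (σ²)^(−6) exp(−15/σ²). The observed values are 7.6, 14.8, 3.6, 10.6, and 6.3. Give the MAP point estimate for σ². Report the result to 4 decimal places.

Sum of squared deviations about the known mean: SS = (7.6−9)² + (14.8−9)² + (3.6−9)² + (10.6−9)² + (6.3−9)² = 74.61.
The Normal likelihood contributes (σ²)^(−n/2) exp(−SS/(2σ²)), so the posterior is Inverse-Gamma(α + n/2, β + SS/2) = Inverse-Gamma(7.5, 52.305).
The mode of Inverse-Gamma(a, b) is b/(a+1) = 52.305/8.5 ≈ 6.1535.

σ̂²_MAP = 6.1535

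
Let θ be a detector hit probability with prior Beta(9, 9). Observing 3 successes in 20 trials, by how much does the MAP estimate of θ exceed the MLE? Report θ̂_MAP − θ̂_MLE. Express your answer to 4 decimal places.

MAP − MLE = 0.1556

Posterior is Beta(12, 26); MAP = (12−1)/(38−2) = 11/36 ≈ 0.30556.
MLE ignores the prior: θ̂_MLE = k/n = 3/20 ≈ 0.15000.
Difference = 11/36 − 3/20 = 7/45 ≈ 0.1556.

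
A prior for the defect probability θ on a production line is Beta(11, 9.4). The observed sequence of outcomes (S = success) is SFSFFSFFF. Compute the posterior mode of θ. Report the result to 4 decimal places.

θ̂_MAP = 0.4745

Prior: Beta(11, 9.4).
Data: 3 successes in 9 trials (from the sequence). The binomial likelihood contributes θ^3(1−θ)^6, so the posterior is Beta(11+3, 9.4+6) = Beta(14, 15.4).
For Beta(a, b) with a, b > 1 the mode is (a−1)/(a+b−2) = 13/27.4 ≈ 0.4745.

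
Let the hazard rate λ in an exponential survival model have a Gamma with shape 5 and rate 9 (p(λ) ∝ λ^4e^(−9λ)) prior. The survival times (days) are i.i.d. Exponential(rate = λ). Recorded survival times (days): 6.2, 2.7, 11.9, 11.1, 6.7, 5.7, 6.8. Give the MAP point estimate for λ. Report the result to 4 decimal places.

λ̂_MAP = 0.1830

The Exponential(rate=λ) likelihood is ∝ λ^n e^(−λΣtᵢ). Here n = 7 and Σtᵢ = 6.2 + 2.7 + 11.9 + 11.1 + 6.7 + 5.7 + 6.8 = 51.1.
Posterior ∝ λ^4e^(−9λ) · λ^7e^(−51.1λ) = λ^11e^(−60.1λ), i.e. Gamma(12, 60.1).
Mode = (a−1)/b = 11/60.1 ≈ 0.1830.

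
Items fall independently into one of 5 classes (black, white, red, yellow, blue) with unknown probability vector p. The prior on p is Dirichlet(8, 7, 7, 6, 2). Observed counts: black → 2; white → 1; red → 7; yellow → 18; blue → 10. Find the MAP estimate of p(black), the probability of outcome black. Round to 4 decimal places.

The posterior is Dirichlet(αᵢ + nᵢ) = Dirichlet(10, 8, 14, 24, 12).
For a Dirichlet(a₁,…,a_K) with all aᵢ > 1, the mode has j-th component (aⱼ − 1)/(Σaᵢ − K).
Here Σaᵢ = 68 and K = 5, so p(black) = (10 − 1)/(68 − 5) = 9/63 ≈ 0.1429.

MAP estimate of p(black) = 0.1429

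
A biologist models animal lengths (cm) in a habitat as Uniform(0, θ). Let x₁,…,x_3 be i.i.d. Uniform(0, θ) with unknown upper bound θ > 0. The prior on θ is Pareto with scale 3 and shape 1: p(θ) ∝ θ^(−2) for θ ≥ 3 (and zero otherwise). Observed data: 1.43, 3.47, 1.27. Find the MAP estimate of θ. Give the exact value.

θ̂_MAP = 3.47

The Uniform(0, θ) likelihood is θ^(−n) for θ ≥ max(xᵢ), zero otherwise. Here max(xᵢ) = 3.47.
Posterior ∝ θ^(−2) · θ^(−3) = θ^(−5) on θ ≥ max(3, 3.47) = 3.47.
This density is strictly decreasing in θ, so the posterior mode lies at the lower boundary of the support.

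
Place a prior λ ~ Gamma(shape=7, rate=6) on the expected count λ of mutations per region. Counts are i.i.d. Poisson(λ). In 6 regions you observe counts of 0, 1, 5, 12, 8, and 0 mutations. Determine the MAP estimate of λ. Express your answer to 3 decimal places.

λ̂_MAP = 2.667

Σxᵢ = 0+1+5+12+8+0 = 26, with n = 6.
Posterior ∝ λ^6e^(−6λ) · λ^26e^(−6λ) = λ^32e^(−12λ), i.e. Gamma(shape=33, rate=12).
The mode of a Gamma(a, b) with a ≥ 1 (shape–rate) is (a−1)/b = 32/12 ≈ 2.667.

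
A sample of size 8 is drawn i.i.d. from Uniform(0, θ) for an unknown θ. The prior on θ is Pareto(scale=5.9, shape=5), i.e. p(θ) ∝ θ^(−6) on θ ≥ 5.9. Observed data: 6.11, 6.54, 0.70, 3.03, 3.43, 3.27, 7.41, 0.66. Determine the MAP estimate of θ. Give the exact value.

The Uniform(0, θ) likelihood is θ^(−n) for θ ≥ max(xᵢ), zero otherwise. Here max(xᵢ) = 7.41.
Posterior ∝ θ^(−6) · θ^(−8) = θ^(−14) on θ ≥ max(5.9, 7.41) = 7.41.
This density is strictly decreasing in θ, so the posterior mode lies at the lower boundary of the support.

θ̂_MAP = 7.41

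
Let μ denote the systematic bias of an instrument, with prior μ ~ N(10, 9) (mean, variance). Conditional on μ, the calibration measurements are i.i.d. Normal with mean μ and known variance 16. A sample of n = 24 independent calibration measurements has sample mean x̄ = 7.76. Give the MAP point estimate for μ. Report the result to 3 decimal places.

n = 24, x̄ = 7.76.
For a Normal prior and Normal likelihood with known variance, the posterior is Normal; its mode equals its mean, the precision-weighted average.
Prior precision 1/σ₀² = 1/9; data precision n/σ² = 24/16 = 1.5.
μ̂ = ((1/9)·10 + 1.5·7.76) / (1/9 + 1.5) = (2869/225)/(29/18) = 5738/725 ≈ 7.914.

μ̂_MAP = 7.914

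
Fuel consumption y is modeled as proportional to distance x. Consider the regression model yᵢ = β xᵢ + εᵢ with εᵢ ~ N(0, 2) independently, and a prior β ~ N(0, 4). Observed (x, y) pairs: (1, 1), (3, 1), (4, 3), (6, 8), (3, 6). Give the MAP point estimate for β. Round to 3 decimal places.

β̂_MAP = 1.147

log p(β | y) = −Σ(yᵢ − βxᵢ)²/(2·2) − β²/(2·4) + const.
Setting the derivative to zero: Σxᵢ(yᵢ − βxᵢ)/2 − β/4 = 0, so β = Σxᵢyᵢ / (Σxᵢ² + σ²/τ²).
Σxᵢyᵢ = 1·1 + 3·1 + 4·3 + 6·8 + 3·6 = 82; Σxᵢ² = 71; σ²/τ² = 0.5.
β̂_MAP = 82 / (71 + 0.5) = 82/71.5 ≈ 1.147.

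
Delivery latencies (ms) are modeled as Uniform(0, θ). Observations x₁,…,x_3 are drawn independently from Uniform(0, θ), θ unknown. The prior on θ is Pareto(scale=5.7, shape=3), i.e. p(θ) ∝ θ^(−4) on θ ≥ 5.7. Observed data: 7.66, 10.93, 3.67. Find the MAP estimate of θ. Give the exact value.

The Uniform(0, θ) likelihood is θ^(−n) for θ ≥ max(xᵢ), zero otherwise. Here max(xᵢ) = 10.93.
Posterior ∝ θ^(−4) · θ^(−3) = θ^(−7) on θ ≥ max(5.7, 10.93) = 10.93.
This density is strictly decreasing in θ, so the posterior mode lies at the lower boundary of the support.

θ̂_MAP = 10.93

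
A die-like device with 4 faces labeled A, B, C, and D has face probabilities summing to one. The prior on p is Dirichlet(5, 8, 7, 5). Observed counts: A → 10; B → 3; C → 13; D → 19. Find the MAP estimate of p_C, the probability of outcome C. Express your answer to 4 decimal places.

MAP estimate of p_C = 0.2879

The posterior is Dirichlet(αᵢ + nᵢ) = Dirichlet(15, 11, 20, 24).
For a Dirichlet(a₁,…,a_K) with all aᵢ > 1, the mode has j-th component (aⱼ − 1)/(Σaᵢ − K).
Here Σaᵢ = 70 and K = 4, so p_C = (20 − 1)/(70 − 4) = 19/66 ≈ 0.2879.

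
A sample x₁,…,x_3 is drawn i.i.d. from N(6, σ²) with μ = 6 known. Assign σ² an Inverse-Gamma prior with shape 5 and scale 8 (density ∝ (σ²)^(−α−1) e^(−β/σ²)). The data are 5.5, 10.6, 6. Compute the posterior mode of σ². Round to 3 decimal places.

σ̂²_MAP = 2.494

Sum of squared deviations about the known mean: SS = (5.5−6)² + (10.6−6)² + (6−6)² = 21.41.
The Normal likelihood contributes (σ²)^(−n/2) exp(−SS/(2σ²)), so the posterior is Inverse-Gamma(α + n/2, β + SS/2) = Inverse-Gamma(6.5, 18.705).
The mode of Inverse-Gamma(a, b) is b/(a+1) = 18.705/7.5 ≈ 2.494.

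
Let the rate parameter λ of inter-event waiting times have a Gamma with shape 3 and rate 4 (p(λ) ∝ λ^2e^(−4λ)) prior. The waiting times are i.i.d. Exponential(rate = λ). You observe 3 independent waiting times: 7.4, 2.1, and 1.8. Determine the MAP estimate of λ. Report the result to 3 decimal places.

λ̂_MAP = 0.327

The Exponential(rate=λ) likelihood is ∝ λ^n e^(−λΣtᵢ). Here n = 3 and Σtᵢ = 7.4 + 2.1 + 1.8 = 11.3.
Posterior ∝ λ^2e^(−4λ) · λ^3e^(−11.3λ) = λ^5e^(−15.3λ), i.e. Gamma(6, 15.3).
Mode = (a−1)/b = 5/15.3 ≈ 0.327.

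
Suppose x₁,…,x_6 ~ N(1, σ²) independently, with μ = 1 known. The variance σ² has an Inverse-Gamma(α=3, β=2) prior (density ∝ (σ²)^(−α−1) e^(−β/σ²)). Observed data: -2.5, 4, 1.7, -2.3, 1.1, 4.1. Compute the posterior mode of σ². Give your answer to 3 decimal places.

σ̂²_MAP = 3.304

Sum of squared deviations about the known mean: SS = (-2.5−1)² + (4−1)² + (1.7−1)² + (-2.3−1)² + (1.1−1)² + (4.1−1)² = 42.25.
The Normal likelihood contributes (σ²)^(−n/2) exp(−SS/(2σ²)), so the posterior is Inverse-Gamma(α + n/2, β + SS/2) = Inverse-Gamma(6, 23.125).
The mode of Inverse-Gamma(a, b) is b/(a+1) = 23.125/7 ≈ 3.304.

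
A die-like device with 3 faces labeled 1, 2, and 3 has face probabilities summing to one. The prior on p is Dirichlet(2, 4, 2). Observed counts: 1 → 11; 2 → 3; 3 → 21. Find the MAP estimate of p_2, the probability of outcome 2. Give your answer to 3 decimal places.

MAP estimate: 0.150

The posterior is Dirichlet(αᵢ + nᵢ) = Dirichlet(13, 7, 23).
For a Dirichlet(a₁,…,a_K) with all aᵢ > 1, the mode has j-th component (aⱼ − 1)/(Σaᵢ − K).
Here Σaᵢ = 43 and K = 3, so p_2 = (7 − 1)/(43 − 3) = 6/40 ≈ 0.150.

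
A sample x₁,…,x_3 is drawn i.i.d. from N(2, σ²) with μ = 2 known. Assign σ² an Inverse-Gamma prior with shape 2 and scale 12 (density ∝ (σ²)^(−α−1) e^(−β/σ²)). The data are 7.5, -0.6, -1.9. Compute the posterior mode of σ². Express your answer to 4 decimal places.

Sum of squared deviations about the known mean: SS = (7.5−2)² + (-0.6−2)² + (-1.9−2)² = 52.22.
The Normal likelihood contributes (σ²)^(−n/2) exp(−SS/(2σ²)), so the posterior is Inverse-Gamma(α + n/2, β + SS/2) = Inverse-Gamma(3.5, 38.11).
The mode of Inverse-Gamma(a, b) is b/(a+1) = 38.11/4.5 ≈ 8.4689.

σ̂²_MAP = 8.4689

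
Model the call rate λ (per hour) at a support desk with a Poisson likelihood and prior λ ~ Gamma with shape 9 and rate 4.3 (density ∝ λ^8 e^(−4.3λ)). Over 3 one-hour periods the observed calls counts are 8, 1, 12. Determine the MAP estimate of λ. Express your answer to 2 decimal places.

Σxᵢ = 8+1+12 = 21, with n = 3.
Posterior ∝ λ^8e^(−4.3λ) · λ^21e^(−3λ) = λ^29e^(−7.3λ), i.e. Gamma(shape=30, rate=7.3).
The mode of a Gamma(a, b) with a ≥ 1 (shape–rate) is (a−1)/b = 29/7.3 ≈ 3.97.

λ̂_MAP = 3.97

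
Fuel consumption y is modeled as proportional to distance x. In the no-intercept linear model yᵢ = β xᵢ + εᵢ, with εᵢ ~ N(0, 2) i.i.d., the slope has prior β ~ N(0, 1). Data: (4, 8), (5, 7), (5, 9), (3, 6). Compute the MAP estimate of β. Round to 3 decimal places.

log p(β | y) = −Σ(yᵢ − βxᵢ)²/(2·2) − β²/(2·1) + const.
Setting the derivative to zero: Σxᵢ(yᵢ − βxᵢ)/2 − β/1 = 0, so β = Σxᵢyᵢ / (Σxᵢ² + σ²/τ²).
Σxᵢyᵢ = 4·8 + 5·7 + 5·9 + 3·6 = 130; Σxᵢ² = 75; σ²/τ² = 2.
β̂_MAP = 130 / (75 + 2) = 130/77 ≈ 1.688.

β̂_MAP = 1.688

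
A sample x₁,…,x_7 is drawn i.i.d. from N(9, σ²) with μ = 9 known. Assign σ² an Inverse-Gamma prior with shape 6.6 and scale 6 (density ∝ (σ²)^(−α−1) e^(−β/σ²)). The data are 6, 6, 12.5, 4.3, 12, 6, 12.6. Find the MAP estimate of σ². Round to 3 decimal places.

Sum of squared deviations about the known mean: SS = (6−9)² + (6−9)² + (12.5−9)² + (4.3−9)² + (12−9)² + (6−9)² + (12.6−9)² = 83.3.
The Normal likelihood contributes (σ²)^(−n/2) exp(−SS/(2σ²)), so the posterior is Inverse-Gamma(α + n/2, β + SS/2) = Inverse-Gamma(10.1, 47.65).
The mode of Inverse-Gamma(a, b) is b/(a+1) = 47.65/11.1 ≈ 4.293.

σ̂²_MAP = 4.293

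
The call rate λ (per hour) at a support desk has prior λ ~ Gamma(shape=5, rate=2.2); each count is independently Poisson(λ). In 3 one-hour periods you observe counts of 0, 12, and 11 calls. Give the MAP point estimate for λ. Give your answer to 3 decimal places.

λ̂_MAP = 5.192

Σxᵢ = 0+12+11 = 23, with n = 3.
Posterior ∝ λ^4e^(−2.2λ) · λ^23e^(−3λ) = λ^27e^(−5.2λ), i.e. Gamma(shape=28, rate=5.2).
The mode of a Gamma(a, b) with a ≥ 1 (shape–rate) is (a−1)/b = 27/5.2 ≈ 5.192.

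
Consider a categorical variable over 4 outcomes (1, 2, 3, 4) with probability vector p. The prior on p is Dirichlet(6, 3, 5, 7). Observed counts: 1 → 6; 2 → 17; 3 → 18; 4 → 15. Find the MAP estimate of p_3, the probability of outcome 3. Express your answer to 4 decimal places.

The posterior is Dirichlet(αᵢ + nᵢ) = Dirichlet(12, 20, 23, 22).
For a Dirichlet(a₁,…,a_K) with all aᵢ > 1, the mode has j-th component (aⱼ − 1)/(Σaᵢ − K).
Here Σaᵢ = 77 and K = 4, so p_3 = (23 − 1)/(77 − 4) = 22/73 ≈ 0.3014.

MAP estimate: 0.3014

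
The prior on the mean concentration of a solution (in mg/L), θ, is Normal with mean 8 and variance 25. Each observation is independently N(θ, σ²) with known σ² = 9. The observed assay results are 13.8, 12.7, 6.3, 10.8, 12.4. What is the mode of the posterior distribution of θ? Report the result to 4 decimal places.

θ̂_MAP = 10.9851

n = 5; x̄ = (13.8 + 12.7 + 6.3 + 10.8 + 12.4)/5 = 56/5 = 11.2.
For a Normal prior and Normal likelihood with known variance, the posterior is Normal; its mode equals its mean, the precision-weighted average.
Prior precision 1/σ₀² = 1/25 = 0.04; data precision n/σ² = 5/9.
θ̂ = (0.04·8 + (5/9)·11.2) / (0.04 + 5/9) = (1472/225)/(134/225) = 736/67 ≈ 10.9851.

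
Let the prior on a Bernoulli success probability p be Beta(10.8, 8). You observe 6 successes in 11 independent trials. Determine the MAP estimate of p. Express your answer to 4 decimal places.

p̂_MAP = 0.5683

Prior: Beta(10.8, 8).
Data: 6 successes in 11 trials. The binomial likelihood contributes p^6(1−p)^5, so the posterior is Beta(10.8+6, 8+5) = Beta(16.8, 13).
For Beta(a, b) with a, b > 1 the mode is (a−1)/(a+b−2) = 15.8/27.8 ≈ 0.5683.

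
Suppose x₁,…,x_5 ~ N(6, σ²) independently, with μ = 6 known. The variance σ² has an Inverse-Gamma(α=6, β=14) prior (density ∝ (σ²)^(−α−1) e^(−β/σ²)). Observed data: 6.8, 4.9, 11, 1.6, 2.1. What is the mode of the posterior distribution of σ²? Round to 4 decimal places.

Sum of squared deviations about the known mean: SS = (6.8−6)² + (4.9−6)² + (11−6)² + (1.6−6)² + (2.1−6)² = 61.42.
The Normal likelihood contributes (σ²)^(−n/2) exp(−SS/(2σ²)), so the posterior is Inverse-Gamma(α + n/2, β + SS/2) = Inverse-Gamma(8.5, 44.71).
The mode of Inverse-Gamma(a, b) is b/(a+1) = 44.71/9.5 ≈ 4.7063.

σ̂²_MAP = 4.7063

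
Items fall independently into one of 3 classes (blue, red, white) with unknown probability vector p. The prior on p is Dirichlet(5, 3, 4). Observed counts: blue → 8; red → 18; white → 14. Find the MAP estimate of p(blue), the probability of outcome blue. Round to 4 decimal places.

MAP estimate of p(blue) = 0.2449

The posterior is Dirichlet(αᵢ + nᵢ) = Dirichlet(13, 21, 18).
For a Dirichlet(a₁,…,a_K) with all aᵢ > 1, the mode has j-th component (aⱼ − 1)/(Σaᵢ − K).
Here Σaᵢ = 52 and K = 3, so p(blue) = (13 − 1)/(52 − 3) = 12/49 ≈ 0.2449.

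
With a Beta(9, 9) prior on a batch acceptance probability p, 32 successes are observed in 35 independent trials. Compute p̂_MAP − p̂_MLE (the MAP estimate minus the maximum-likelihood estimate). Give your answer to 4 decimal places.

Posterior is Beta(41, 12); MAP = (41−1)/(53−2) = 40/51 ≈ 0.78431.
MLE ignores the prior: p̂_MLE = k/n = 32/35 ≈ 0.91429.
Difference = 40/51 − 32/35 = -232/1785 ≈ -0.1300.

MAP − MLE = -0.1300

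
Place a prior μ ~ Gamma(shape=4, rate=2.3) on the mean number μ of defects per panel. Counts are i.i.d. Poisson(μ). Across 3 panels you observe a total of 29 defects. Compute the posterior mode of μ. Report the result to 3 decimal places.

μ̂_MAP = 6.038

Σxᵢ = 29, n = 3.
Posterior ∝ μ^3e^(−2.3μ) · μ^29e^(−3μ) = μ^32e^(−5.3μ), i.e. Gamma(shape=33, rate=5.3).
The mode of a Gamma(a, b) with a ≥ 1 (shape–rate) is (a−1)/b = 32/5.3 ≈ 6.038.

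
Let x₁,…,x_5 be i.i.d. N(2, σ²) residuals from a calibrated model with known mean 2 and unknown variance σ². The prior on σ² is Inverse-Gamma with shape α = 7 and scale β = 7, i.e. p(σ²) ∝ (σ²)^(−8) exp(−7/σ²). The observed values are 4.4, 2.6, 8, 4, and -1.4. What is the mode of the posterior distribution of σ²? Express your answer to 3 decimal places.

Sum of squared deviations about the known mean: SS = (4.4−2)² + (2.6−2)² + (8−2)² + (4−2)² + (-1.4−2)² = 57.68.
The Normal likelihood contributes (σ²)^(−n/2) exp(−SS/(2σ²)), so the posterior is Inverse-Gamma(α + n/2, β + SS/2) = Inverse-Gamma(9.5, 35.84).
The mode of Inverse-Gamma(a, b) is b/(a+1) = 35.84/10.5 ≈ 3.413.

σ̂²_MAP = 3.413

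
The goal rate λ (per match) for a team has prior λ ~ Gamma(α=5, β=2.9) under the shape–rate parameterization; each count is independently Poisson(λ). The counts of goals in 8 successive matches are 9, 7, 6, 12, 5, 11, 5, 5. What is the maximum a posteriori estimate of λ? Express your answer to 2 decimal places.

λ̂_MAP = 5.87

Σxᵢ = 9+7+6+12+5+11+5+5 = 60, with n = 8.
Posterior ∝ λ^4e^(−2.9λ) · λ^60e^(−8λ) = λ^64e^(−10.9λ), i.e. Gamma(shape=65, rate=10.9).
The mode of a Gamma(a, b) with a ≥ 1 (shape–rate) is (a−1)/b = 64/10.9 ≈ 5.87.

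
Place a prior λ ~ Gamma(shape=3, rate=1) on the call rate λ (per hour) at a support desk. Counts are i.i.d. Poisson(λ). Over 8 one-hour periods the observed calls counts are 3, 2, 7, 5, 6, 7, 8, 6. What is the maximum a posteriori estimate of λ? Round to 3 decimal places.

λ̂_MAP = 5.111

Σxᵢ = 3+2+7+5+6+7+8+6 = 44, with n = 8.
Posterior ∝ λ^2e^(−1λ) · λ^44e^(−8λ) = λ^46e^(−9λ), i.e. Gamma(shape=47, rate=9).
The mode of a Gamma(a, b) with a ≥ 1 (shape–rate) is (a−1)/b = 46/9 ≈ 5.111.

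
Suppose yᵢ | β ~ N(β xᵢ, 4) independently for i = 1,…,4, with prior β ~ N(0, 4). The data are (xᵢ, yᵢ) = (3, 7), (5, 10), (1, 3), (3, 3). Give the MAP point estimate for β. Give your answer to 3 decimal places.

log p(β | y) = −Σ(yᵢ − βxᵢ)²/(2·4) − β²/(2·4) + const.
Setting the derivative to zero: Σxᵢ(yᵢ − βxᵢ)/4 − β/4 = 0, so β = Σxᵢyᵢ / (Σxᵢ² + σ²/τ²).
Σxᵢyᵢ = 3·7 + 5·10 + 1·3 + 3·3 = 83; Σxᵢ² = 44; σ²/τ² = 1.
β̂_MAP = 83 / (44 + 1) = 83/45 ≈ 1.844.

β̂_MAP = 1.844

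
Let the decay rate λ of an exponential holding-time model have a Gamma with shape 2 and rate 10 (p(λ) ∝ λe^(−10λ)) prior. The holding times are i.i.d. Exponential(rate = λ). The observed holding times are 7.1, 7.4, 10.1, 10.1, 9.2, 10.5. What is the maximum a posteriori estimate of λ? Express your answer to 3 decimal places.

The Exponential(rate=λ) likelihood is ∝ λ^n e^(−λΣtᵢ). Here n = 6 and Σtᵢ = 7.1 + 7.4 + 10.1 + 10.1 + 9.2 + 10.5 = 54.4.
Posterior ∝ λe^(−10λ) · λ^6e^(−54.4λ) = λ^7e^(−64.4λ), i.e. Gamma(8, 64.4).
Mode = (a−1)/b = 7/64.4 ≈ 0.109.

λ̂_MAP = 0.109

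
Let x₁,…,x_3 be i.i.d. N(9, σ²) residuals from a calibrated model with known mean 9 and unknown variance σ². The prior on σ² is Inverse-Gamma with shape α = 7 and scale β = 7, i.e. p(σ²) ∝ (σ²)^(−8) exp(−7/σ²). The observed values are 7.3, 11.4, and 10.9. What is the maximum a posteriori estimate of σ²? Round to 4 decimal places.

Sum of squared deviations about the known mean: SS = (7.3−9)² + (11.4−9)² + (10.9−9)² = 12.26.
The Normal likelihood contributes (σ²)^(−n/2) exp(−SS/(2σ²)), so the posterior is Inverse-Gamma(α + n/2, β + SS/2) = Inverse-Gamma(8.5, 13.13).
The mode of Inverse-Gamma(a, b) is b/(a+1) = 13.13/9.5 ≈ 1.3821.

σ̂²_MAP = 1.3821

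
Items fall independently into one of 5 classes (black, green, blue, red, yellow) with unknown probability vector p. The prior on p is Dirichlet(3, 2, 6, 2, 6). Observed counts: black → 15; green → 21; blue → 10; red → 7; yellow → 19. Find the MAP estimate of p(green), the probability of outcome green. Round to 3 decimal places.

The posterior is Dirichlet(αᵢ + nᵢ) = Dirichlet(18, 23, 16, 9, 25).
For a Dirichlet(a₁,…,a_K) with all aᵢ > 1, the mode has j-th component (aⱼ − 1)/(Σaᵢ − K).
Here Σaᵢ = 91 and K = 5, so p(green) = (23 − 1)/(91 − 5) = 22/86 ≈ 0.256.

MAP estimate of p(green) = 0.256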